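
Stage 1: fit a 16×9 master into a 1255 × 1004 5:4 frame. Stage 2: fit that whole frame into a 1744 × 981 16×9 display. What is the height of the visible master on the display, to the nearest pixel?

690 px

Inside the 1255×1004 canvas the master is width-limited at 1255.00 × 705.94.
Second fit — the 5:4 canvas into 1744×981 spans the height: 1226.25 × 981.00 (×0.9771 from 1255×1004).
The master scales with it: height 705.94 × 0.9771 ≈ 689.77.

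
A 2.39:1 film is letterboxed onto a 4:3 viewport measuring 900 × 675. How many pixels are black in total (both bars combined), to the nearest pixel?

268588 pixels

2.39:1 is wider than 4:3, so it spans the full width.
That makes the image 376.5690 px tall (900 / 2.390).
675 − 376.5690 = 298.4310 px of bars.
Across the 900-px span: 298.4310 × 900 ≈ 268588 px.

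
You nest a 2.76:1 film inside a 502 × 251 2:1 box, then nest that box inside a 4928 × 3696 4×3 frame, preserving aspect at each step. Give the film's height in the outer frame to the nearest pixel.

Inside the 502×251 canvas the film is width-limited at 502.00 × 181.88.
The 2:1 canvas is width-limited in 4928×3696, giving 4928.00 × 2464.00; scale factor 9.8167.
The film scales with it: height 181.88 × 9.8167 ≈ 1785.51.

1786 px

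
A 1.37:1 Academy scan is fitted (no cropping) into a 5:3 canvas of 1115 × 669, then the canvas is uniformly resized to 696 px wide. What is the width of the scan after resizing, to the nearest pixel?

Fitted into 1115×669, the scan spans the height; its width is 669 × 1.370 ≈ 916.53 px.
Scaling 1115 → 696 is ×0.6242, so the width becomes 916.53 × 0.6242 ≈ 572.11 px.

572 px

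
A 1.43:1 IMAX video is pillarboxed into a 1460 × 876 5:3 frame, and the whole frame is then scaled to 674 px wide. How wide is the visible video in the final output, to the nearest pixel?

In the 1460×876 frame the video fills the height: width = 876 × 1.430 ≈ 1252.68 px.
The frame scales by 674/1460 = 0.4616; 1252.68 × 0.4616 ≈ 578.29 px.

578 px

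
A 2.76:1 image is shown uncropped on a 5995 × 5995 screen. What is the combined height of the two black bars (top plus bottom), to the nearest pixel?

3823 px

2.76:1 (2.760) > 1:1 (1.000), so the image fills the width.
That makes the image 2172.10 px tall (5995 / 2.760).
Leftover height: 5995 − 2172.10 = 3822.90 px.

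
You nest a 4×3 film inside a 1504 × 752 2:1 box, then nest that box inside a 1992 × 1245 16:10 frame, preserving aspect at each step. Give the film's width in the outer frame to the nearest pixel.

1328 px

First fit — 4×3 into 1504×752 spans the height: 1002.67 × 752.00.
The 2:1 canvas is width-limited in 1992×1245, giving 1992.00 × 996.00; scale factor 1.3245.
So the film's width is 1002.67 × 1.3245 ≈ 1328.00.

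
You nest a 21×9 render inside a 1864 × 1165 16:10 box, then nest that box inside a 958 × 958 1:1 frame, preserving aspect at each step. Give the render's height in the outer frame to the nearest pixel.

411 px

21×9 in 1864×1165: fills the width, so the render is 1864.00 × 798.86.
The 16:10 canvas is width-limited in 958×958, giving 958.00 × 598.75; scale factor 0.5139.
So the render's height is 798.86 × 0.5139 ≈ 410.57.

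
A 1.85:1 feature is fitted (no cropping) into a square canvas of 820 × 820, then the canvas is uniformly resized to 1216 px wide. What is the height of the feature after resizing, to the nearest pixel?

Fitted into 820×820, the feature spans the width; its height is 820 / 1.850 ≈ 443.24 px.
Resizing to 1216 px wide multiplies everything by 1.4829: 443.24 → 657.30 px.

657 px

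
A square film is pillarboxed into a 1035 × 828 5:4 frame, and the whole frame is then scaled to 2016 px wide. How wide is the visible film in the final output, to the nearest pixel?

1613 px

Fitted into 1035×828, the film spans the height; its width is 828 × 1/1 ≈ 828.00 px.
The frame scales by 2016/1035 = 1.9478; 828.00 × 1.9478 ≈ 1612.80 px.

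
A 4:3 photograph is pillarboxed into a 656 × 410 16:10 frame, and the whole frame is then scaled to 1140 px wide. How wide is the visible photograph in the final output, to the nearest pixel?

In the 656×410 frame the photograph fills the height: width = 410 × 4/3 ≈ 546.67 px.
Resizing to 1140 px wide multiplies everything by 1.7378: 546.67 → 950.00 px.

950 px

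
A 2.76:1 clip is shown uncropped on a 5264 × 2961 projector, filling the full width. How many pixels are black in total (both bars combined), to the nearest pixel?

Content height = 5264 / 2.760 ≈ 1907.2464 px.
Leftover height: 2961 − 1907.2464 = 1053.7536 px.
That's 1053.7536 × 5264 ≈ 5546959 black pixels.

5546959 pixels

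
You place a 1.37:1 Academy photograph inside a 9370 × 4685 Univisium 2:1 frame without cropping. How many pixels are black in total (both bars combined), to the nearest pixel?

1.37:1 Academy (1.370) < Univisium 2:1 (2.000), so the photograph fills the height.
The photograph is 4685 × 1.370 ≈ 6418.4500 px wide.
Leftover width: 9370 − 6418.4500 = 2951.5500 px.
Across the 4685-px span: 2951.5500 × 4685 ≈ 13828012 px.

13828012 pixels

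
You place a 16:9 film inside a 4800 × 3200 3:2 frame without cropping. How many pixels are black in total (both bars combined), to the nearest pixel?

2400000 pixels

16:9 is wider than 3:2, so it spans the full width.
The film is 4800 × 9/16 ≈ 2700.0000 px tall.
Black = 3200 − 2700.0000 = 500.0000 px.
Across the 4800-px span: 500.0000 × 4800 ≈ 2400000 px.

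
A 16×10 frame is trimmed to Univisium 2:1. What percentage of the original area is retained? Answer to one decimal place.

The width stays; only height is cut (since Univisium 2:1 is wider than 16×10).
Fraction kept = (1.600)/(2.000) ≈ 80.00%.

80.0%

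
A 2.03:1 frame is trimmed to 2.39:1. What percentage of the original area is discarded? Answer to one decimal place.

Going from 2.03:1 to 2.39:1 means cutting height while keeping width.
Area ratio = (2.030)/(2.390) = 84.94%; the remaining 15.06% is cropped out.

15.1%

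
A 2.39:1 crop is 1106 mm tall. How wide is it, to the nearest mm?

2643 mm

At 2.39:1, 1106 × 2.390 ≈ 2643.34.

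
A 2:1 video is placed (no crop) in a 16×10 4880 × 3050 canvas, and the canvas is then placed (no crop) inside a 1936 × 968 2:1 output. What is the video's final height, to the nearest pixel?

774 px

First fit — 2:1 into 4880×3050 spans the width: 4880.00 × 2440.00.
The 16×10 canvas is height-limited in 1936×968, giving 1548.80 × 968.00; scale factor 0.3174.
So the video's height is 2440.00 × 0.3174 ≈ 774.40.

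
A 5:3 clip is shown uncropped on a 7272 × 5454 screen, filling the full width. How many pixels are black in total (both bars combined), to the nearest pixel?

That makes the image 4363.2000 px tall (7272 × 3/5).
5454 − 4363.2000 = 1090.8000 px of bars.
That's 1090.8000 × 7272 ≈ 7932298 black pixels.

7932298 pixels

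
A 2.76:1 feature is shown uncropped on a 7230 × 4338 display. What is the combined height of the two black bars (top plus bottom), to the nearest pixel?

2.76:1 is wider than 5:3, so it spans the full width.
The feature is 7230 / 2.760 ≈ 2619.57 px tall.
Black = 4338 − 2619.57 = 1718.43 px.

1718 px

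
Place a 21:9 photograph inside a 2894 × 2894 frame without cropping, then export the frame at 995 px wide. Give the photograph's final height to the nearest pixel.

In the 2894×2894 frame the photograph fills the width: height = 2894 × 9/21 ≈ 1240.29 px.
The frame scales by 995/2894 = 0.3438; 1240.29 × 0.3438 ≈ 426.43 px.

426 px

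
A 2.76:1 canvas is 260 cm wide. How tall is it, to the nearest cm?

Height = 260 / 2.760 = 94.20.

94 cm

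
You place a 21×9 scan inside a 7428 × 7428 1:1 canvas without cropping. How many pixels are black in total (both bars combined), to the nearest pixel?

21×9 (2.333) > 1:1 (1.000), so the scan fills the width.
That makes the image 3183.4286 px tall (7428 × 9/21).
7428 − 3183.4286 = 4244.5714 px of bars.
Bar area = 4244.5714 × 7428 ≈ 31528677 px.

31528677 pixels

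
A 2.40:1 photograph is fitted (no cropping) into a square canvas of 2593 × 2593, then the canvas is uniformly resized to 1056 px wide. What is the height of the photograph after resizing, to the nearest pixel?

440 px

Fitted into 2593×2593, the photograph spans the width; its height is 2593 / 2.400 ≈ 1080.42 px.
The frame scales by 1056/2593 = 0.4073; 1080.42 × 0.4073 ≈ 440.00 px.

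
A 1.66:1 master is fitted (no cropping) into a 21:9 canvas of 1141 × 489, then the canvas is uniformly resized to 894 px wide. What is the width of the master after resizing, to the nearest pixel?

636 px

Fitted into 1141×489, the master spans the height; its width is 489 × 1.660 ≈ 811.74 px.
Resizing to 894 px wide multiplies everything by 0.7835: 811.74 → 636.02 px.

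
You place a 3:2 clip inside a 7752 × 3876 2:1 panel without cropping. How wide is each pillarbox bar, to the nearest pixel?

3:2 is narrower than 2:1, so it spans the full height.
Content width = 3876 × 3/2 ≈ 5814.00 px.
7752 − 5814.00 = 1938.00 px of bars (969.00 each).

969 px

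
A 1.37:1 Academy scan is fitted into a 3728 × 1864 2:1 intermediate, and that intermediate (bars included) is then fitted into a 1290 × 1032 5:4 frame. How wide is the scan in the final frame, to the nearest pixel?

Inside the 3728×1864 canvas the scan is height-limited at 2553.68 × 1864.00.
2:1 in 1290×1032: fills the width, so the intermediate becomes 1290.00 × 645.00 — a scale of ×0.3460.
The scan scales with it: width 2553.68 × 0.3460 ≈ 883.65.

884 px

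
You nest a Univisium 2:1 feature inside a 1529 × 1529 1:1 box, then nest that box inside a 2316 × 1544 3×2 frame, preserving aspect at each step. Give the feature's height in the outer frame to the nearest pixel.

Univisium 2:1 in 1529×1529: fills the width, so the feature is 1529.00 × 764.50.
1:1 in 2316×1544: fills the height, so the intermediate becomes 1544.00 × 1544.00 — a scale of ×1.0098.
So the feature's height is 764.50 × 1.0098 ≈ 772.00.

772 px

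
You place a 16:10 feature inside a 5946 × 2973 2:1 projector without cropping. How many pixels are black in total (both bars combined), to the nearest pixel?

Since 1.600 < 2.000, the feature is height-limited.
That makes the image 4756.8000 px wide (2973 × 16/10).
Leftover width: 5946 − 4756.8000 = 1189.2000 px.
Bar area = 1189.2000 × 2973 ≈ 3535492 px.

3535492 pixels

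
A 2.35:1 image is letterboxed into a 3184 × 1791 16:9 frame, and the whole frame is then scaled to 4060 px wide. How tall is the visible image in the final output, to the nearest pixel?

In the 3184×1791 frame the image fills the width: height = 3184 / 2.350 ≈ 1354.89 px.
Resizing to 4060 px wide multiplies everything by 1.2751: 1354.89 → 1727.66 px.

1728 px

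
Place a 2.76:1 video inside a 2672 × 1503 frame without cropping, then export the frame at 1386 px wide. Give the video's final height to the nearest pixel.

502 px

At 2672×1503 the video is width-limited, so height = 2672 / 2.760 ≈ 968.12 px.
Scaling 2672 → 1386 is ×0.5187, so the height becomes 968.12 × 0.5187 ≈ 502.17 px.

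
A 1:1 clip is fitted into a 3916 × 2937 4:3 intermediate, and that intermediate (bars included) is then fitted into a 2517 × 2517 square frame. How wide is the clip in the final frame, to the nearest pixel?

1888 px

First fit — 1:1 into 3916×2937 spans the height: 2937.00 × 2937.00.
The 4:3 canvas is width-limited in 2517×2517, giving 2517.00 × 1887.75; scale factor 0.6427.
Applying the same ×0.6427: 2937.00 → 1887.75.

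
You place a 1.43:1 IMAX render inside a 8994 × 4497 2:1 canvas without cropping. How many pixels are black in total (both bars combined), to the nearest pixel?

Since 1.430 < 2.000, the render is height-limited.
The render is 4497 × 1.430 ≈ 6430.7100 px wide.
Leftover width: 8994 − 6430.7100 = 2563.2900 px.
Bar area = 2563.2900 × 4497 ≈ 11527115 px.

11527115 pixels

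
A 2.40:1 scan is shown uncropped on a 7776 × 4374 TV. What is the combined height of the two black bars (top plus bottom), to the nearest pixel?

2.40:1 is wider than 16:9, so it spans the full width.
The scan is 7776 / 2.400 ≈ 3240.00 px tall.
Black = 4374 − 3240.00 = 1134.00 px.

1134 px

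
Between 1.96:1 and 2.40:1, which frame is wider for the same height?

1.96 and 2.4; 2.4 > 1.96.

2.40:1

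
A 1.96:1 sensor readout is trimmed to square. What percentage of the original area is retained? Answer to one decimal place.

51.0%

Going from 1.96:1 to square means cutting width while keeping height.
(1.000)/(1.960) ≈ 0.510 of the area survives.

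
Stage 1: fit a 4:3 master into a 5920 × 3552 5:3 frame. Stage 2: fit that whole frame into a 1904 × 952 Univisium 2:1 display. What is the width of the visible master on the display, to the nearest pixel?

First fit — 4:3 into 5920×3552 spans the height: 4736.00 × 3552.00.
Second fit — the 5:3 canvas into 1904×952 spans the height: 1586.67 × 952.00 (×0.2680 from 5920×3552).
Applying the same ×0.2680: 4736.00 → 1269.33.

1269 px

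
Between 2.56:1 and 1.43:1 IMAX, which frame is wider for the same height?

2.56:1

2.56 and 1.43; 2.56 > 1.43.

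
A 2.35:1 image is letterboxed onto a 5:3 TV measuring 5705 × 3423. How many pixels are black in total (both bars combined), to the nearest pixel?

5678417 pixels

2.35:1 is wider than 5:3, so it spans the full width.
Content height = 5705 / 2.350 ≈ 2427.6596 px.
3423 − 2427.6596 = 995.3404 px of bars.
Across the 5705-px span: 995.3404 × 5705 ≈ 5678417 px.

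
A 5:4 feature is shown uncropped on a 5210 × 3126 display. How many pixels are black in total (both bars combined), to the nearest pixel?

4071615 pixels

5:4 is narrower than 5:3, so it spans the full height.
Content width = 3126 × 5/4 ≈ 3907.5000 px.
Leftover width: 5210 − 3907.5000 = 1302.5000 px.
Across the 3126-px span: 1302.5000 × 3126 ≈ 4071615 px.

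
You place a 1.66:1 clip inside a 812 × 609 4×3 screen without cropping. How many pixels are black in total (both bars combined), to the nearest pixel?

97313 pixels

1.66:1 (1.660) > 4×3 (1.333), so the clip fills the width.
Content height = 812 / 1.660 ≈ 489.1566 px.
Black = 609 − 489.1566 = 119.8434 px.
Across the 812-px span: 119.8434 × 812 ≈ 97313 px.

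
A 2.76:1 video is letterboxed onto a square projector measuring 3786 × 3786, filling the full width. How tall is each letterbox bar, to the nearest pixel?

1207 px

The video is 3786 / 2.760 ≈ 1371.74 px tall.
Leftover height: 3786 − 1371.74 = 2414.26 px → 1207.13 each side.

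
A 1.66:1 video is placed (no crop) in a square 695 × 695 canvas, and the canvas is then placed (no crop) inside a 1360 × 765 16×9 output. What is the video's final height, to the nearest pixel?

1.66:1 in 695×695: fills the width, so the video is 695.00 × 418.67.
The square canvas is height-limited in 1360×765, giving 765.00 × 765.00; scale factor 1.1007.
So the video's height is 418.67 × 1.1007 ≈ 460.84.

461 px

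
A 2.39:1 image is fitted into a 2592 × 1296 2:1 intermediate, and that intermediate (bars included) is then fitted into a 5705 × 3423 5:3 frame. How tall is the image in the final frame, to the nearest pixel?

2387 px

Inside the 2592×1296 canvas the image is width-limited at 2592.00 × 1084.52.
The 2:1 canvas is width-limited in 5705×3423, giving 5705.00 × 2852.50; scale factor 2.2010.
The image scales with it: height 1084.52 × 2.2010 ≈ 2387.03.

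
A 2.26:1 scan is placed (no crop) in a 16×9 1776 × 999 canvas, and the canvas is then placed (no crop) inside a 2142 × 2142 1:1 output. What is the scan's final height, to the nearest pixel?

Inside the 1776×999 canvas the scan is width-limited at 1776.00 × 785.84.
Second fit — the 16×9 canvas into 2142×2142 spans the width: 2142.00 × 1204.88 (×1.2061 from 1776×999).
So the scan's height is 785.84 × 1.2061 ≈ 947.79.

948 px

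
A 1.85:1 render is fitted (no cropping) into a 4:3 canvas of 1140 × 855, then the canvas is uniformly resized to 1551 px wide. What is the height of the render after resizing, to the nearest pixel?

838 px

At 1140×855 the render is width-limited, so height = 1140 / 1.850 ≈ 616.22 px.
Resizing to 1551 px wide multiplies everything by 1.3605: 616.22 → 838.38 px.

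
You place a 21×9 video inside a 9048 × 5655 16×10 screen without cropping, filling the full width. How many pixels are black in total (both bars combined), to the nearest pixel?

16080881 pixels

The video is 9048 × 9/21 ≈ 3877.7143 px tall.
Black = 5655 − 3877.7143 = 1777.2857 px.
Bar area = 1777.2857 × 9048 ≈ 16080881 px.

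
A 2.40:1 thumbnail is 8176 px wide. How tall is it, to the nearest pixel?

3407 px

8176 / 2.400 = 3406.67.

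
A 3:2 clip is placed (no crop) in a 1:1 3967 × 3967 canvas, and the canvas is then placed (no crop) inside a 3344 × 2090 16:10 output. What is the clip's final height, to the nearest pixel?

1393 px

3:2 in 3967×3967: fills the width, so the clip is 3967.00 × 2644.67.
Second fit — the 1:1 canvas into 3344×2090 spans the height: 2090.00 × 2090.00 (×0.5268 from 3967×3967).
So the clip's height is 2644.67 × 0.5268 ≈ 1393.33.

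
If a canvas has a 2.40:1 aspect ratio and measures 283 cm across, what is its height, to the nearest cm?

At 2.40:1, 283 / 2.400 ≈ 117.92.

118 cm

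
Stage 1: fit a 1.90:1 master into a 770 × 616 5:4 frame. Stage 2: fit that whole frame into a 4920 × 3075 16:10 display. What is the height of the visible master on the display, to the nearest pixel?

1.90:1 in 770×616: fills the width, so the master is 770.00 × 405.26.
5:4 in 4920×3075: fills the height, so the intermediate becomes 3843.75 × 3075.00 — a scale of ×4.9919.
Applying the same ×4.9919: 405.26 → 2023.03.

2023 px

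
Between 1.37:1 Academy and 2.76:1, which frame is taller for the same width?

1.37 and 2.76; 2.76 > 1.37. The smaller width-to-height ratio is the taller frame.

1.37:1 Academy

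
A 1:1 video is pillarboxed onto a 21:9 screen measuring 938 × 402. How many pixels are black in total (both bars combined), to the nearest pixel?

215472 pixels

Since 1.000 < 2.333, the video is height-limited.
The video is 402 × 1/1 ≈ 402.0000 px wide.
Black = 938 − 402.0000 = 536.0000 px.
That's 536.0000 × 402 ≈ 215472 black pixels.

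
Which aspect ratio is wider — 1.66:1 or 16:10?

1.66:1

1.66 and 16:10 = 1.6; 1.66 > 1.6.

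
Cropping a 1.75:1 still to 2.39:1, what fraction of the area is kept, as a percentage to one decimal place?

73.2%

2.39:1 is wider than 1.75:1, so the crop keeps the full width and trims the height.
Area ratio = (1.750)/(2.390) = 73.22% retained.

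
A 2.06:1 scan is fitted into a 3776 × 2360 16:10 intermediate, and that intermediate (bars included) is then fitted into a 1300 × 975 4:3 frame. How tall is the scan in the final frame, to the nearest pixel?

631 px

Inside the 3776×2360 canvas the scan is width-limited at 3776.00 × 1833.01.
16:10 in 1300×975: fills the width, so the intermediate becomes 1300.00 × 812.50 — a scale of ×0.3443.
So the scan's height is 1833.01 × 0.3443 ≈ 631.07.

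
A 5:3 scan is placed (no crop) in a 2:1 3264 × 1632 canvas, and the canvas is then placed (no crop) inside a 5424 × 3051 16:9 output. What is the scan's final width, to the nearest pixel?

4520 px

5:3 in 3264×1632: fills the height, so the scan is 2720.00 × 1632.00.
The 2:1 canvas is width-limited in 5424×3051, giving 5424.00 × 2712.00; scale factor 1.6618.
Applying the same ×1.6618: 2720.00 → 4520.00.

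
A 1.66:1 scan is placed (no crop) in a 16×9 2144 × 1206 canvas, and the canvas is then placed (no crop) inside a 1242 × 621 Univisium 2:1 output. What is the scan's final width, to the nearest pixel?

1.66:1 in 2144×1206: fills the height, so the scan is 2001.96 × 1206.00.
The 16×9 canvas is height-limited in 1242×621, giving 1104.00 × 621.00; scale factor 0.5149.
The scan scales with it: width 2001.96 × 0.5149 ≈ 1030.86.

1031 px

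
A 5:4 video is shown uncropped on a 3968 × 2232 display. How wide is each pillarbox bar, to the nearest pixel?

589 px

5:4 (1.250) < 16×9 (1.778), so the video fills the height.
Content width = 2232 × 5/4 ≈ 2790.00 px.
3968 − 2790.00 = 1178.00 px of bars (589.00 each).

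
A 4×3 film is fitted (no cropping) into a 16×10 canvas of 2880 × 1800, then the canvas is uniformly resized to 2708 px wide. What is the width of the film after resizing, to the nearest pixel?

Fitted into 2880×1800, the film spans the height; its width is 1800 × 4/3 ≈ 2400.00 px.
Resizing to 2708 px wide multiplies everything by 0.9403: 2400.00 → 2256.67 px.

2257 px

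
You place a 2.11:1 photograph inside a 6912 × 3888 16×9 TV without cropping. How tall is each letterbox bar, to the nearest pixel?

306 px

2.11:1 is wider than 16×9, so it spans the full width.
The photograph is 6912 / 2.110 ≈ 3275.83 px tall.
3888 − 3275.83 = 612.17 px of bars (306.09 each).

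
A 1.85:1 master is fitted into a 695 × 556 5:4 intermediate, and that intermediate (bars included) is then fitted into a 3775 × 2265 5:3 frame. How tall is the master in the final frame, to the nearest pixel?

Inside the 695×556 canvas the master is width-limited at 695.00 × 375.68.
5:4 in 3775×2265: fills the height, so the intermediate becomes 2831.25 × 2265.00 — a scale of ×4.0737.
The master scales with it: height 375.68 × 4.0737 ≈ 1530.41.

1530 px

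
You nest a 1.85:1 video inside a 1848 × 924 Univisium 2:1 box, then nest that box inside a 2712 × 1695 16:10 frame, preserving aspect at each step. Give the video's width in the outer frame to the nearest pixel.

2509 px

Inside the 1848×924 canvas the video is height-limited at 1709.40 × 924.00.
Second fit — the Univisium 2:1 canvas into 2712×1695 spans the width: 2712.00 × 1356.00 (×1.4675 from 1848×924).
The video scales with it: width 1709.40 × 1.4675 ≈ 2508.60.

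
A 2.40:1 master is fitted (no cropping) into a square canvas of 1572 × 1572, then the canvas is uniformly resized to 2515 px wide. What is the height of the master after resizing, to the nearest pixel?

Fitted into 1572×1572, the master spans the width; its height is 1572 / 2.400 ≈ 655.00 px.
Scaling 1572 → 2515 is ×1.5999, so the height becomes 655.00 × 1.5999 ≈ 1047.92 px.

1048 px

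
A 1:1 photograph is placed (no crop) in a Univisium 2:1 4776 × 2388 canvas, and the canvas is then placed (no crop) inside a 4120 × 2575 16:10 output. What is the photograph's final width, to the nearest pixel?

2060 px

1:1 in 4776×2388: fills the height, so the photograph is 2388.00 × 2388.00.
The Univisium 2:1 canvas is width-limited in 4120×2575, giving 4120.00 × 2060.00; scale factor 0.8626.
The photograph scales with it: width 2388.00 × 0.8626 ≈ 2060.00.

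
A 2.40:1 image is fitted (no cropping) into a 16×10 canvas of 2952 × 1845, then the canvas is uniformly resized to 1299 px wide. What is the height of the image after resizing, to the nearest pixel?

At 2952×1845 the image is width-limited, so height = 2952 / 2.400 ≈ 1230.00 px.
Scaling 2952 → 1299 is ×0.4400, so the height becomes 1230.00 × 0.4400 ≈ 541.25 px.

541 px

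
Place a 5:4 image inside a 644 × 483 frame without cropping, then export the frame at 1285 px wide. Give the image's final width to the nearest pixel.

1205 px

Fitted into 644×483, the image spans the height; its width is 483 × 5/4 ≈ 603.75 px.
The frame scales by 1285/644 = 1.9953; 603.75 × 1.9953 ≈ 1204.69 px.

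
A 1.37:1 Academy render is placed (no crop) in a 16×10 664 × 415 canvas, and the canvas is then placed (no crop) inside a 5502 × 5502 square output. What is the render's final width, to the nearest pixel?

Inside the 664×415 canvas the render is height-limited at 568.55 × 415.00.
16×10 in 5502×5502: fills the width, so the intermediate becomes 5502.00 × 3438.75 — a scale of ×8.2861.
So the render's width is 568.55 × 8.2861 ≈ 4711.09.

4711 px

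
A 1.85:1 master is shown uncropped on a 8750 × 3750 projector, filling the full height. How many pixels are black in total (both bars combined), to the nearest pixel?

6796875 pixels

The master is 3750 × 1.850 ≈ 6937.5000 px wide.
Black = 8750 − 6937.5000 = 1812.5000 px.
Across the 3750-px span: 1812.5000 × 3750 ≈ 6796875 px.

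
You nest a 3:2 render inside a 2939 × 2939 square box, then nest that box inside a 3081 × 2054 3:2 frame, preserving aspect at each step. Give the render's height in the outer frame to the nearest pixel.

First fit — 3:2 into 2939×2939 spans the width: 2939.00 × 1959.33.
The square canvas is height-limited in 3081×2054, giving 2054.00 × 2054.00; scale factor 0.6989.
Applying the same ×0.6989: 1959.33 → 1369.33.

1369 px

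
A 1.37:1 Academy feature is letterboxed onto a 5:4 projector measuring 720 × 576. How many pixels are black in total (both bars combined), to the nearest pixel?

1.37:1 Academy (1.370) > 5:4 (1.250), so the feature fills the width.
The feature is 720 / 1.370 ≈ 525.5474 px tall.
Leftover height: 576 − 525.5474 = 50.4526 px.
Bar area = 50.4526 × 720 ≈ 36326 px.

36326 pixels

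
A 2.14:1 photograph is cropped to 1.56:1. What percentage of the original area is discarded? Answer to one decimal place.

27.1%

The height stays; only width is cut (since 1.56:1 is narrower than 2.14:1).
Area ratio = (1.560)/(2.140) = 72.90%; the remaining 27.10% is cropped out.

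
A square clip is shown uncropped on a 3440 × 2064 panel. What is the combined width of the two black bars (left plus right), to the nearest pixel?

square is narrower than 5:3, so it spans the full height.
The clip is 2064 × 1/1 ≈ 2064.00 px wide.
3440 − 2064.00 = 1376.00 px of bars.

1376 px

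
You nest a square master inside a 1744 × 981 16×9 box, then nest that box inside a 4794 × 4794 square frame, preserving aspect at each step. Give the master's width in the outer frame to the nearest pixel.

2697 px

Inside the 1744×981 canvas the master is height-limited at 981.00 × 981.00.
The 16×9 canvas is width-limited in 4794×4794, giving 4794.00 × 2696.62; scale factor 2.7489.
Applying the same ×2.7489: 981.00 → 2696.62.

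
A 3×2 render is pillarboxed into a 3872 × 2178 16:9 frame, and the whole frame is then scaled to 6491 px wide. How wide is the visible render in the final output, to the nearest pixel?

5477 px

At 3872×2178 the render is height-limited, so width = 2178 × 3/2 ≈ 3267.00 px.
Resizing to 6491 px wide multiplies everything by 1.6764: 3267.00 → 5476.78 px.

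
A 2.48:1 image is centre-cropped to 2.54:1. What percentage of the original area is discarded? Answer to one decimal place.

The width stays; only height is cut (since 2.54:1 is wider than 2.48:1).
Area ratio = (2.480)/(2.540) = 97.64%; the remaining 2.36% is cropped out.

2.4%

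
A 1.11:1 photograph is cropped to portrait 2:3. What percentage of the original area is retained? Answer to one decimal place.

The height stays; only width is cut (since portrait 2:3 is narrower than 1.11:1).
Area ratio = (0.667)/(1.110) = 60.06% retained.

60.1%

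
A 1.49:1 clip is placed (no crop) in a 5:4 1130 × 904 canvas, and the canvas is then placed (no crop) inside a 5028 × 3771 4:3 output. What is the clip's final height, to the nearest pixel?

3164 px

First fit — 1.49:1 into 1130×904 spans the width: 1130.00 × 758.39.
5:4 in 5028×3771: fills the height, so the intermediate becomes 4713.75 × 3771.00 — a scale of ×4.1715.
The clip scales with it: height 758.39 × 4.1715 ≈ 3163.59.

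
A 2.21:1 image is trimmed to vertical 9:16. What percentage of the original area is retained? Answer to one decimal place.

The height stays; only width is cut (since vertical 9:16 is narrower than 2.21:1).
Area ratio = (0.562)/(2.210) = 25.45% retained.

25.5%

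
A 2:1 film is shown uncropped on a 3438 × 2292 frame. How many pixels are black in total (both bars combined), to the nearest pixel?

Since 2.000 > 1.500, the film is width-limited.
That makes the image 1719.0000 px tall (3438 × 1/2).
Black = 2292 − 1719.0000 = 573.0000 px.
That's 573.0000 × 3438 ≈ 1969974 black pixels.

1969974 pixels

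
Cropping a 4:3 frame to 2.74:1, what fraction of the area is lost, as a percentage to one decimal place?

The width stays; only height is cut (since 2.74:1 is wider than 4:3).
Fraction kept = (1.333)/(2.740) ≈ 48.66%, so 51.34% is lost.

51.3%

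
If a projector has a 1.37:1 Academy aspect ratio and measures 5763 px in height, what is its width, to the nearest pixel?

7895 px

At 1.37:1 Academy, 5763 × 1.370 ≈ 7895.31.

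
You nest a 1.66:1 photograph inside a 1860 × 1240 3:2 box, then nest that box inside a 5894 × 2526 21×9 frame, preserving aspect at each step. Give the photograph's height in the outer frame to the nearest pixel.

Inside the 1860×1240 canvas the photograph is width-limited at 1860.00 × 1120.48.
The 3:2 canvas is height-limited in 5894×2526, giving 3789.00 × 2526.00; scale factor 2.0371.
So the photograph's height is 1120.48 × 2.0371 ≈ 2282.53.

2283 px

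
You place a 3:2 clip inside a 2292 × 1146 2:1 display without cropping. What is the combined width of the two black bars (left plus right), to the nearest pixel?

573 px

3:2 is narrower than 2:1, so it spans the full height.
The clip is 1146 × 3/2 ≈ 1719.00 px wide.
Black = 2292 − 1719.00 = 573.00 px.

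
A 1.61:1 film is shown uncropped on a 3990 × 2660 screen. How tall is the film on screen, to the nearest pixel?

2478 px

Since 1.610 > 1.500, the film is width-limited.
The film is 3990 / 1.610 ≈ 2478.26 px tall.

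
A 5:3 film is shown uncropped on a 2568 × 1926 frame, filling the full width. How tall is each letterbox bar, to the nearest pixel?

The film is 2568 × 3/5 ≈ 1540.80 px tall.
Black = 1926 − 1540.80 = 385.20 px, or 192.60 per bar.

193 px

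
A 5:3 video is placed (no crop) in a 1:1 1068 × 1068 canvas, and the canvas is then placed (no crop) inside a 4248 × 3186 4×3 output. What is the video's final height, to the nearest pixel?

Inside the 1068×1068 canvas the video is width-limited at 1068.00 × 640.80.
Second fit — the 1:1 canvas into 4248×3186 spans the height: 3186.00 × 3186.00 (×2.9831 from 1068×1068).
The video scales with it: height 640.80 × 2.9831 ≈ 1911.60.

1912 px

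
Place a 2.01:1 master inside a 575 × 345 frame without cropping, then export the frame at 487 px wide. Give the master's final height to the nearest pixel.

242 px

Fitted into 575×345, the master spans the width; its height is 575 / 2.010 ≈ 286.07 px.
The frame scales by 487/575 = 0.8470; 286.07 × 0.8470 ≈ 242.29 px.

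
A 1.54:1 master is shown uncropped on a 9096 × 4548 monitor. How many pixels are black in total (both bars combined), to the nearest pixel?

1.54:1 is narrower than 2:1, so it spans the full height.
That makes the image 7003.9200 px wide (4548 × 1.540).
Black = 9096 − 7003.9200 = 2092.0800 px.
That's 2092.0800 × 4548 ≈ 9514780 black pixels.

9514780 pixels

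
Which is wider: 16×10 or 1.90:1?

1.90:1

16×10 = 1.6 and 1.9; 1.9 > 1.6.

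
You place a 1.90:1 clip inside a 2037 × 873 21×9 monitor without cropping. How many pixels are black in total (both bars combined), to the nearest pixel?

Since 1.900 < 2.333, the clip is height-limited.
Content width = 873 × 1.900 ≈ 1658.7000 px.
2037 − 1658.7000 = 378.3000 px of bars.
Across the 873-px span: 378.3000 × 873 ≈ 330256 px.

330256 pixels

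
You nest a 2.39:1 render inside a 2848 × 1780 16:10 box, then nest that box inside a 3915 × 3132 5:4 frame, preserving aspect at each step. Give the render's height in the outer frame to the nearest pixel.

First fit — 2.39:1 into 2848×1780 spans the width: 2848.00 × 1191.63.
16:10 in 3915×3132: fills the width, so the intermediate becomes 3915.00 × 2446.88 — a scale of ×1.3746.
Applying the same ×1.3746: 1191.63 → 1638.08.

1638 px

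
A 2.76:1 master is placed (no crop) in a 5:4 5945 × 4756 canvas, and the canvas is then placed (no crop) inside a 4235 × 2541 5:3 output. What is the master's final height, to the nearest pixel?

2.76:1 in 5945×4756: fills the width, so the master is 5945.00 × 2153.99.
Second fit — the 5:4 canvas into 4235×2541 spans the height: 3176.25 × 2541.00 (×0.5343 from 5945×4756).
So the master's height is 2153.99 × 0.5343 ≈ 1150.82.

1151 px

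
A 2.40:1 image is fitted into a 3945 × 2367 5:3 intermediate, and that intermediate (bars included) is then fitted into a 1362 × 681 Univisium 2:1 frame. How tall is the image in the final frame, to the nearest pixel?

473 px

Inside the 3945×2367 canvas the image is width-limited at 3945.00 × 1643.75.
Second fit — the 5:3 canvas into 1362×681 spans the height: 1135.00 × 681.00 (×0.2877 from 3945×2367).
So the image's height is 1643.75 × 0.2877 ≈ 472.92.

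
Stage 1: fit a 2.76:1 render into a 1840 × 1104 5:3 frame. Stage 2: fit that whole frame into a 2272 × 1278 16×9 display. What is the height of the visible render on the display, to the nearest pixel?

772 px

2.76:1 in 1840×1104: fills the width, so the render is 1840.00 × 666.67.
Second fit — the 5:3 canvas into 2272×1278 spans the height: 2130.00 × 1278.00 (×1.1576 from 1840×1104).
Applying the same ×1.1576: 666.67 → 771.74.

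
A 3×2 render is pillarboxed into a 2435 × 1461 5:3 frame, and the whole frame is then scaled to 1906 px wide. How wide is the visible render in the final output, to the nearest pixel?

1715 px

Fitted into 2435×1461, the render spans the height; its width is 1461 × 3/2 ≈ 2191.50 px.
The frame scales by 1906/2435 = 0.7828; 2191.50 × 0.7828 ≈ 1715.40 px.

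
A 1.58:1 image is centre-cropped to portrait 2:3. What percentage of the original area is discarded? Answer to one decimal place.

portrait 2:3 is narrower than 1.58:1, so the crop keeps the full height and trims the width.
(0.667)/(1.580) ≈ 0.422 of the area survives, leaving 57.81% discarded.

57.8%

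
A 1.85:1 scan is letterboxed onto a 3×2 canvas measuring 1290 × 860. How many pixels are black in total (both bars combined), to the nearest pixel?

209886 pixels

Since 1.850 > 1.500, the scan is width-limited.
Content height = 1290 / 1.850 ≈ 697.2973 px.
Leftover height: 860 − 697.2973 = 162.7027 px.
Bar area = 162.7027 × 1290 ≈ 209886 px.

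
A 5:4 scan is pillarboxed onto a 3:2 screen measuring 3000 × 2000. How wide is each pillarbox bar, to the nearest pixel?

Since 1.250 < 1.500, the scan is height-limited.
Content width = 2000 × 5/4 ≈ 2500.00 px.
Leftover width: 3000 − 2500.00 = 500.00 px → 250.00 each side.

250 px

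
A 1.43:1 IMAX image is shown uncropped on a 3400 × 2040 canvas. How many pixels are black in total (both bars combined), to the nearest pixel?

984912 pixels

1.43:1 IMAX is narrower than 5:3, so it spans the full height.
The image is 2040 × 1.430 ≈ 2917.2000 px wide.
3400 − 2917.2000 = 482.8000 px of bars.
Across the 2040-px span: 482.8000 × 2040 ≈ 984912 px.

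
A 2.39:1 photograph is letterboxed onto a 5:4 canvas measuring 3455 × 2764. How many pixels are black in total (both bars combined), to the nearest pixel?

2.39:1 (2.390) > 5:4 (1.250), so the photograph fills the width.
Content height = 3455 / 2.390 ≈ 1445.6067 px.
Leftover height: 2764 − 1445.6067 = 1318.3933 px.
That's 1318.3933 × 3455 ≈ 4555049 black pixels.

4555049 pixels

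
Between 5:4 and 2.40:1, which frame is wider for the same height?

5:4 = 1.25 and 2.4; 2.4 > 1.25.

2.40:1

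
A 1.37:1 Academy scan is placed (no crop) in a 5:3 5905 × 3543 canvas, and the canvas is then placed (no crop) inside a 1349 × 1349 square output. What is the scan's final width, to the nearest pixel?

1109 px

Inside the 5905×3543 canvas the scan is height-limited at 4853.91 × 3543.00.
5:3 in 1349×1349: fills the width, so the intermediate becomes 1349.00 × 809.40 — a scale of ×0.2285.
Applying the same ×0.2285: 4853.91 → 1108.88.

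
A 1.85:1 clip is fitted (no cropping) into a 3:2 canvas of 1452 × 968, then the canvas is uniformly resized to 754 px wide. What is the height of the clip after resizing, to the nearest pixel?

408 px

Fitted into 1452×968, the clip spans the width; its height is 1452 / 1.850 ≈ 784.86 px.
Resizing to 754 px wide multiplies everything by 0.5193: 784.86 → 407.57 px.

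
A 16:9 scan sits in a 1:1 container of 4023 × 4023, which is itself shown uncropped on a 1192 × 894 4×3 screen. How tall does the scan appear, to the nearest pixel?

503 px

First fit — 16:9 into 4023×4023 spans the width: 4023.00 × 2262.94.
1:1 in 1192×894: fills the height, so the intermediate becomes 894.00 × 894.00 — a scale of ×0.2222.
Applying the same ×0.2222: 2262.94 → 502.88.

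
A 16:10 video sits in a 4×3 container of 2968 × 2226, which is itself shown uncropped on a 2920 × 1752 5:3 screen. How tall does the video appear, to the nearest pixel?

1460 px

First fit — 16:10 into 2968×2226 spans the width: 2968.00 × 1855.00.
The 4×3 canvas is height-limited in 2920×1752, giving 2336.00 × 1752.00; scale factor 0.7871.
The video scales with it: height 1855.00 × 0.7871 ≈ 1460.00.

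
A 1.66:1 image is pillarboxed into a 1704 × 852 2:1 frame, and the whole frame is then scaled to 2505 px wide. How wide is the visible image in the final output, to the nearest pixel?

Fitted into 1704×852, the image spans the height; its width is 852 × 1.660 ≈ 1414.32 px.
Resizing to 2505 px wide multiplies everything by 1.4701: 1414.32 → 2079.15 px.

2079 px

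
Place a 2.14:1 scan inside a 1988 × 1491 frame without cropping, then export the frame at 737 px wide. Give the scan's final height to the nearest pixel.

At 1988×1491 the scan is width-limited, so height = 1988 / 2.140 ≈ 928.97 px.
Resizing to 737 px wide multiplies everything by 0.3707: 928.97 → 344.39 px.

344 px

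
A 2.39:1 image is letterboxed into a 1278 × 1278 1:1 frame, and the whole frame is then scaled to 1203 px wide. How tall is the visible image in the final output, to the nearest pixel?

503 px

In the 1278×1278 frame the image fills the width: height = 1278 / 2.390 ≈ 534.73 px.
Resizing to 1203 px wide multiplies everything by 0.9413: 534.73 → 503.35 px.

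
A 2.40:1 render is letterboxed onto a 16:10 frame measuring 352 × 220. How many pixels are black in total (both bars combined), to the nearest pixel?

25813 pixels

2.40:1 is wider than 16:10, so it spans the full width.
The render is 352 / 2.400 ≈ 146.6667 px tall.
Black = 220 − 146.6667 = 73.3333 px.
That's 73.3333 × 352 ≈ 25813 black pixels.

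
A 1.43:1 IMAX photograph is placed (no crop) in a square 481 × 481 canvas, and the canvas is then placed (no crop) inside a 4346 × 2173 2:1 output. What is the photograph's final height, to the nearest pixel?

1.43:1 IMAX in 481×481: fills the width, so the photograph is 481.00 × 336.36.
Second fit — the square canvas into 4346×2173 spans the height: 2173.00 × 2173.00 (×4.5177 from 481×481).
The photograph scales with it: height 336.36 × 4.5177 ≈ 1519.58.

1520 px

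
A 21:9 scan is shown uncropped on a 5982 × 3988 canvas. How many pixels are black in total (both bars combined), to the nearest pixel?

8520077 pixels

Since 2.333 > 1.500, the scan is width-limited.
That makes the image 2563.7143 px tall (5982 × 9/21).
Leftover height: 3988 − 2563.7143 = 1424.2857 px.
Across the 5982-px span: 1424.2857 × 5982 ≈ 8520077 px.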